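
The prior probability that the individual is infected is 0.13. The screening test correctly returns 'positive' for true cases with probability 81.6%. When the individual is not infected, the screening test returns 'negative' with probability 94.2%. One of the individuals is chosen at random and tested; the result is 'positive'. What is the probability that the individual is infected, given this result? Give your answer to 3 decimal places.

P(H | E) ≈ 0.678

Let H be the event that the individual is infected. P(H) = 0.13, so P(¬H) = 0.87. With E the 'positive' result, P(E|H) = 0.816 and P(E|¬H) = 0.058.
P(E) = 0.816·0.13 + 0.058·0.87 = 0.10608 + 0.050460 = 0.15654.
By Bayes' theorem, P(H|E) = 0.10608 / 0.15654 = 0.678.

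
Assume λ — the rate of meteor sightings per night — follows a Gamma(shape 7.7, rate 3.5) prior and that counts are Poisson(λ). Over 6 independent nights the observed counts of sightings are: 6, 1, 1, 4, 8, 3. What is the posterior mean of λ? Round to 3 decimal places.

Posterior mean ≈ 3.232

Total count ∑xᵢ = 23 over n = 6 nights.
Gamma is conjugate to the Poisson likelihood: posterior is Gamma(shape = 7.7+23 = 30.7, rate = 3.5+6 = 9.5).
E[λ | data] = 30.7/9.5 = 3.232.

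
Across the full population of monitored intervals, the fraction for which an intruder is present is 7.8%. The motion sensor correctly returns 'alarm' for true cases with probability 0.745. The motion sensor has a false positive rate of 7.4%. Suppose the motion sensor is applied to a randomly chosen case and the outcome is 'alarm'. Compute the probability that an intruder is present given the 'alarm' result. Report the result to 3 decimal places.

P(H | E) ≈ 0.460

Write H for 'an intruder is present'. Prior odds H:¬H = 0.078/0.922 = 0.084599. For the 'alarm' outcome, the likelihood ratio is 0.745/0.074 = 10.068.
Posterior odds = 0.084599 × 10.068 = 0.85170, so P(H|E) = 0.85170/(1+0.85170) = 0.460.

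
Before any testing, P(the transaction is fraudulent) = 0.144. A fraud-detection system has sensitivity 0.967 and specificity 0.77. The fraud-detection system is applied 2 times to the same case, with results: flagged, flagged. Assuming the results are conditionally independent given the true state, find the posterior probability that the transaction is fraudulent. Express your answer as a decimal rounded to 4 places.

Posterior P(H) ≈ 0.7483

Let H be the event that the transaction is fraudulent; start with P(H) = 0.144. P('flagged'|H) = 0.967, P('flagged'|¬H) = 0.23.
Update on result 1 ('flagged'): P(H) ← 0.967·0.1440 / (0.967·0.1440 + 0.23·0.8560) = 0.13925/0.33613 = 0.4143.
Update on result 2 ('flagged'): P(H) ← 0.967·0.4143 / (0.967·0.4143 + 0.23·0.5857) = 0.40060/0.53532 = 0.7483.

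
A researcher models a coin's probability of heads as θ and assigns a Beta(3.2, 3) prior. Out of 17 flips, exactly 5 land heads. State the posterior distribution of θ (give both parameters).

Observing 5 successes and 12 failures updates Beta(3.2, 3) by adding the success and failure counts to the two shape parameters: α = 3.2+5 = 8.2, β = 3+12 = 15.

Posterior: Beta(8.2, 15)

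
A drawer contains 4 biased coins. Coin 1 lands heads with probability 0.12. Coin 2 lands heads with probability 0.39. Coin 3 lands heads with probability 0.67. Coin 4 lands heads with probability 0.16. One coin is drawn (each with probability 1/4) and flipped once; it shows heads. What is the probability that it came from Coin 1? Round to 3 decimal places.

Posterior probability ≈ 0.090

Tabulate prior·likelihood by source: [1] prior 0.25, lik 0.12, product 0.03000; [2] prior 0.25, lik 0.39, product 0.09750; [3] prior 0.25, lik 0.67, product 0.1675; [4] prior 0.25, lik 0.16, product 0.04000.
Normalizing constant = 0.33500; the posterior for Coin 1 is its product over the sum, 0.03000/0.33500 = 0.090.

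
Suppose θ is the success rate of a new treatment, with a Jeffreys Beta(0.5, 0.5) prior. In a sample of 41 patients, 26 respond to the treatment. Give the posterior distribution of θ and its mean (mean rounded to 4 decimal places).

Observing 26 successes and 15 failures updates Beta(0.5, 0.5) by adding the success and failure counts to the two shape parameters: α = 0.5+26 = 26.5, β = 0.5+15 = 15.5.
E[θ | data] = 26.5/(26.5+15.5) = 0.6310.

Posterior: Beta(26.5, 15.5); mean ≈ 0.6310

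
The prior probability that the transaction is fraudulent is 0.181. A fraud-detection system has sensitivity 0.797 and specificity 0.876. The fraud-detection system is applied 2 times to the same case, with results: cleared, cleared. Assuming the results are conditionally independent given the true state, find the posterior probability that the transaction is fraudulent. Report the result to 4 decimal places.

Let H be the event that the transaction is fraudulent; start with P(H) = 0.181. P('flagged'|H) = 0.797, P('flagged'|¬H) = 0.124.
Update on result 1 ('cleared'): P(H) ← 0.203·0.1810 / (0.203·0.1810 + 0.876·0.8190) = 0.036743/0.75419 = 0.0487.
Update on result 2 ('cleared'): P(H) ← 0.203·0.0487 / (0.203·0.0487 + 0.876·0.9513) = 0.0098899/0.84321 = 0.0117.

Posterior P(H) ≈ 0.0117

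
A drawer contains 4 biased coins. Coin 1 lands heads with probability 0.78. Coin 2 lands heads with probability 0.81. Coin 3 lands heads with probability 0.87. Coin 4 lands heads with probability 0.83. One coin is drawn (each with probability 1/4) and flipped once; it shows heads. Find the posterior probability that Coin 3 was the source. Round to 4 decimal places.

Posterior probability ≈ 0.2644

Tabulate prior·likelihood by source: [1] prior 0.25, lik 0.78, product 0.1950; [2] prior 0.25, lik 0.81, product 0.2025; [3] prior 0.25, lik 0.87, product 0.2175; [4] prior 0.25, lik 0.83, product 0.2075.
Normalizing constant = 0.82250; the posterior for Coin 3 is its product over the sum, 0.2175/0.82250 = 0.2644.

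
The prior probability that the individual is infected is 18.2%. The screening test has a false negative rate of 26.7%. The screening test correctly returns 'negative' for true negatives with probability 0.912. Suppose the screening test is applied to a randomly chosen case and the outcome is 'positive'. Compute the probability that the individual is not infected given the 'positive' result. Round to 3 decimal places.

Let H be the event that the individual is infected. P(H) = 0.182, so P(¬H) = 0.818. With E the 'positive' result, P(E|H) = 0.733 and P(E|¬H) = 0.088.
P(E) = 0.733·0.182 + 0.088·0.818 = 0.13341 + 0.071984 = 0.20539.
By Bayes' theorem, P(H|E) = 0.13341 / 0.20539 = 0.650. Hence P(¬H|E) = 1 − 0.650 = 0.350.

P(¬H | E) ≈ 0.350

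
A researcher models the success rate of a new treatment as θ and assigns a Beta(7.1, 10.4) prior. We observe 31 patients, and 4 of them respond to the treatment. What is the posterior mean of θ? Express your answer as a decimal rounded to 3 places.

Posterior mean ≈ 0.229

Observing 4 successes and 27 failures updates Beta(7.1, 10.4) by adding the success and failure counts to the two shape parameters: α = 7.1+4 = 11.1, β = 10.4+27 = 37.4.
Posterior mean = α/(α+β) = 11.1/48.5 = 0.229.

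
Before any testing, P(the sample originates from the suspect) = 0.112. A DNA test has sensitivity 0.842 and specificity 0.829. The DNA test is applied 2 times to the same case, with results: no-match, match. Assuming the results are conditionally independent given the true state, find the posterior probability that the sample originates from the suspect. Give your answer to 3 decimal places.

Posterior P(H) ≈ 0.106

With H the event that the sample originates from the suspect, the joint likelihood of the observed sequence is P(data|H) = 0.158·0.842 = 0.13304 and P(data|¬H) = 0.829·0.171 = 0.14176.
Bayes: P(H|data) = 0.112·0.13304 / (0.112·0.13304 + 0.888·0.14176) = 0.014900/0.14078 = 0.1058.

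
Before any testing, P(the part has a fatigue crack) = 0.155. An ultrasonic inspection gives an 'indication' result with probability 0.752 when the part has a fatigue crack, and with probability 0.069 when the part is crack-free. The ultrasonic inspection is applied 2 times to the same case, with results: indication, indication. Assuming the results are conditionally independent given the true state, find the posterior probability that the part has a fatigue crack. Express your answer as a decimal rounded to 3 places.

With H the event that the part has a fatigue crack, the joint likelihood of the observed sequence is P(data|H) = 0.752·0.752 = 0.56550 and P(data|¬H) = 0.069·0.069 = 0.0047610.
Bayes: P(H|data) = 0.155·0.56550 / (0.155·0.56550 + 0.845·0.0047610) = 0.087653/0.091676 = 0.9561.

Posterior P(H) ≈ 0.956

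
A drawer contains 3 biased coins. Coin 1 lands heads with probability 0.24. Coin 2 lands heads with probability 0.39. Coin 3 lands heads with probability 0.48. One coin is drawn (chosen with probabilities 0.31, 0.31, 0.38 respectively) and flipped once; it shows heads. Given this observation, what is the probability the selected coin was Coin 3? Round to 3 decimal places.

Posterior probability ≈ 0.483

Tabulate prior·likelihood by source: [1] prior 0.31, lik 0.24, product 0.07440; [2] prior 0.31, lik 0.39, product 0.1209; [3] prior 0.38, lik 0.48, product 0.1824.
Normalizing constant = 0.37770; the posterior for Coin 3 is its product over the sum, 0.1824/0.37770 = 0.483.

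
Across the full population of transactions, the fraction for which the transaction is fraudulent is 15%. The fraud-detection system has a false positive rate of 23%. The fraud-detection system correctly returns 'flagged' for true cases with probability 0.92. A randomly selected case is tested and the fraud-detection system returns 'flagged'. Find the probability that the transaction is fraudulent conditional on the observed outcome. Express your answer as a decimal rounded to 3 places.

Let H be the event that the transaction is fraudulent. P(H) = 0.15, so P(¬H) = 0.85. With E the 'flagged' result, P(E|H) = 0.92 and P(E|¬H) = 0.23.
P(E) = 0.92·0.15 + 0.23·0.85 = 0.13800 + 0.19550 = 0.33350.
By Bayes' theorem, P(H|E) = 0.13800 / 0.33350 = 0.414.

P(H | E) ≈ 0.414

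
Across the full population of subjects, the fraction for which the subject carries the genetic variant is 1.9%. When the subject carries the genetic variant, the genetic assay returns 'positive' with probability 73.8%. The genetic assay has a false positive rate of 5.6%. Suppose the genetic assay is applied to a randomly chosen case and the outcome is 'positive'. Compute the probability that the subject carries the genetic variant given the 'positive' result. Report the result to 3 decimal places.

Let H be the event that the subject carries the genetic variant. P(H) = 0.019, so P(¬H) = 0.981. With E the 'positive' result, P(E|H) = 0.738 and P(E|¬H) = 0.056.
P(E) = 0.738·0.019 + 0.056·0.981 = 0.014022 + 0.054936 = 0.068958.
By Bayes' theorem, P(H|E) = 0.014022 / 0.068958 = 0.203.

P(H | E) ≈ 0.203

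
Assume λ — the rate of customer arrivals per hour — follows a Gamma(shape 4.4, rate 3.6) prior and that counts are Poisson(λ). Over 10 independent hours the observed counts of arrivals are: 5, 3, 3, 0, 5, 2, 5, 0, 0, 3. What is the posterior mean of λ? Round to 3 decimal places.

Posterior mean ≈ 2.235

Total count ∑xᵢ = 26 over n = 10 hours.
Gamma is conjugate to the Poisson likelihood: posterior is Gamma(shape = 4.4+26 = 30.4, rate = 3.6+10 = 13.6).
E[λ | data] = 30.4/13.6 = 2.235.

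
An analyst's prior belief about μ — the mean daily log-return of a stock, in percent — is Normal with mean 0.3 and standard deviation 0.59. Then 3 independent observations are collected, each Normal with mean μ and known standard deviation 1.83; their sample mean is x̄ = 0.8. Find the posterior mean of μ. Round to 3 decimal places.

Prior precision 1/τ₀² = 1/0.59² = 2.87274; data precision n/σ² = 3/1.83² = 0.895817.
Posterior precision = 2.87274 + 0.895817 = 3.76855.
Posterior mean = (2.87274·0.3 + 0.895817·0.8) / 3.76855 = 0.419.

Posterior mean ≈ 0.419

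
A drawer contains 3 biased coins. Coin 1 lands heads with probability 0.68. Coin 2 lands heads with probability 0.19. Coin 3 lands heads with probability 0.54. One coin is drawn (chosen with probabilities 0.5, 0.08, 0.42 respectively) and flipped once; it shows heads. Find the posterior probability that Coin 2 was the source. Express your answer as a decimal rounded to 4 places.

Posterior probability ≈ 0.0261

Tabulate prior·likelihood by source: [1] prior 0.5, lik 0.68, product 0.3400; [2] prior 0.08, lik 0.19, product 0.01520; [3] prior 0.42, lik 0.54, product 0.2268.
Normalizing constant = 0.58200; the posterior for Coin 2 is its product over the sum, 0.01520/0.58200 = 0.0261.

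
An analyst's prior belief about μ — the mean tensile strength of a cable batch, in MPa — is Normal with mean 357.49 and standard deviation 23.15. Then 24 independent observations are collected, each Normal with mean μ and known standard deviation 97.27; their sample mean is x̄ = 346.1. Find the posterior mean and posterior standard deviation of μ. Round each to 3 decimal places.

Posterior mean ≈ 350.927; posterior SD ≈ 15.071

With known σ, the Normal prior is conjugate. Weight on the data is w = (n/σ²)/(n/σ² + 1/τ₀²) = 0.00253661/(0.00253661+0.00186594) = 0.57617.
Posterior mean = w·x̄ + (1−w)·μ₀ = 0.57617·346.1 + 0.42383·357.49 = 350.927. Posterior variance = 1/(0.00253661+0.00186594) = 227.141, so SD = 15.071.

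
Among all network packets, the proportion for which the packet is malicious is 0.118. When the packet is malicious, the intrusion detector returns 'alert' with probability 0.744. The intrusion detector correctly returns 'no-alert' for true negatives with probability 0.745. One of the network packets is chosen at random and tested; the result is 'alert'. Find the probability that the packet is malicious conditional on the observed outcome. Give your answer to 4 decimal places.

Write H for 'the packet is malicious'. Prior odds H:¬H = 0.118/0.882 = 0.13379. For the 'alert' outcome, the likelihood ratio is 0.744/0.255 = 2.9176.
Posterior odds = 0.13379 × 2.9176 = 0.39034, so P(H|E) = 0.39034/(1+0.39034) = 0.2808.

P(H | E) ≈ 0.2808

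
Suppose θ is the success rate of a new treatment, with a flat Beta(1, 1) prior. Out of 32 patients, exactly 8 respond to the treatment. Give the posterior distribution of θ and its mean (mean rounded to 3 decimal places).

Posterior: Beta(9, 25); mean ≈ 0.265

Observing 8 successes and 24 failures updates Beta(1, 1) by adding the success and failure counts to the two shape parameters: α = 1+8 = 9, β = 1+24 = 25.
Posterior mean = α/(α+β) = 9/34 = 0.265.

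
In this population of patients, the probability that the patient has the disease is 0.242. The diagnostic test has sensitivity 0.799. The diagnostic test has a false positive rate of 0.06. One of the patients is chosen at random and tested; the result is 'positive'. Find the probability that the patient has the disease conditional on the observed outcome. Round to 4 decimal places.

Let H be the event that the patient has the disease. P(H) = 0.242, so P(¬H) = 0.758. With E the 'positive' result, P(E|H) = 0.799 and P(E|¬H) = 0.06.
P(E) = 0.799·0.242 + 0.06·0.758 = 0.19336 + 0.045480 = 0.23884.
By Bayes' theorem, P(H|E) = 0.19336 / 0.23884 = 0.8096.

P(H | E) ≈ 0.8096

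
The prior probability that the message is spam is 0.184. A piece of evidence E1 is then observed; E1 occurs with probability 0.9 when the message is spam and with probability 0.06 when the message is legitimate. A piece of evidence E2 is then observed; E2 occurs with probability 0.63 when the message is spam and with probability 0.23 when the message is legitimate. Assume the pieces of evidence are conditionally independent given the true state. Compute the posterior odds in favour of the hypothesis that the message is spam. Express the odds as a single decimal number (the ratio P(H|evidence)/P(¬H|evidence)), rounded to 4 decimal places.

Posterior odds ≈ 9.2647

Prior odds = 0.184/(1−0.184) = 0.22549. In log-odds, ln(0.22549) = -1.4895.
Add log likelihood ratios: ln(15.000) + ln(2.7391) = 3.7157.
Posterior log-odds = 2.2262, so posterior odds = exp(2.2262) = 9.2647.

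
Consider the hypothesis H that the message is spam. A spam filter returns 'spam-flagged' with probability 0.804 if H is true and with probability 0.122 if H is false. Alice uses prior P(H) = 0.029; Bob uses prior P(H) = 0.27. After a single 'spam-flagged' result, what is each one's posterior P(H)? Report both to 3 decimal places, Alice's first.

P('+'|H) = 0.804, P('+'|¬H) = 0.122.
Alice: numerator 0.804·0.029 = 0.023316; evidence = 0.023316+0.122·0.971 = 0.14178; posterior = 0.164.
Bob: numerator 0.804·0.27 = 0.21708; evidence = 0.21708+0.122·0.73 = 0.30614; posterior = 0.709.

Alice: 0.164; Bob: 0.709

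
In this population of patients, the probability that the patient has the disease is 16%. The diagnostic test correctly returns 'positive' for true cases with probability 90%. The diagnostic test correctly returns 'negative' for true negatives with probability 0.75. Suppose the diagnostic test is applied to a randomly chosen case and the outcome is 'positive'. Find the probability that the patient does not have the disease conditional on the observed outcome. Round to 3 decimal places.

P(¬H | E) ≈ 0.593

Write H for 'the patient has the disease'. Prior odds H:¬H = 0.16/0.84 = 0.19048. For the 'positive' outcome, the likelihood ratio is 0.9/0.25 = 3.6000.
Posterior odds = 0.19048 × 3.6000 = 0.68571, so P(H|E) = 0.68571/(1+0.68571) = 0.407. Then P(¬H|E) = 1 − 0.407 = 0.593.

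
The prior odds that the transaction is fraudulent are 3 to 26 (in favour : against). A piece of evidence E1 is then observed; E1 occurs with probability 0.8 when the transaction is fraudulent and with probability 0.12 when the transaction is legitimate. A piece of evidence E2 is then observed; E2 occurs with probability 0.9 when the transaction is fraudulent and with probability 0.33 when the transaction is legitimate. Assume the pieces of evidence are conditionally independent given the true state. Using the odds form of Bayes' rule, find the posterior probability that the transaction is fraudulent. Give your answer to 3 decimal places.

Posterior probability ≈ 0.677

Prior odds = 3/26 = 0.11538. In log-odds, ln(0.11538) = -2.1595.
Add log likelihood ratios: ln(6.6667) + ln(2.7273) = 2.9004.
Posterior log-odds = 0.74094, so posterior odds = exp(0.74094) = 2.0979. Converting, P(H|E) = 2.0979/3.0979 = 0.677.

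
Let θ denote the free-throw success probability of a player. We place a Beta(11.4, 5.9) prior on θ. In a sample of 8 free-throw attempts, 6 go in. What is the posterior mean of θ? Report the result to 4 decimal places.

Observing 6 successes and 2 failures updates Beta(11.4, 5.9) by adding the success and failure counts to the two shape parameters: α = 11.4+6 = 17.4, β = 5.9+2 = 7.9.
E[θ | data] = 17.4/(17.4+7.9) = 0.6877.

Posterior mean ≈ 0.6877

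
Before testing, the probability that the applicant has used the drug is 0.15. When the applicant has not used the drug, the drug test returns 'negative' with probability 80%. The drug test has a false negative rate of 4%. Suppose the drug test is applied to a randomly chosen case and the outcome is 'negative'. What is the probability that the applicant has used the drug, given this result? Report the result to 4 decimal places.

P(H | E) ≈ 0.0087

Let H be the event that the applicant has used the drug. P(H) = 0.15, so P(¬H) = 0.85. With E the 'negative' result, P(E|H) = 0.04 and P(E|¬H) = 0.8.
P(E) = 0.04·0.15 + 0.8·0.85 = 0.0060000 + 0.68000 = 0.68600.
By Bayes' theorem, P(H|E) = 0.0060000 / 0.68600 = 0.0087.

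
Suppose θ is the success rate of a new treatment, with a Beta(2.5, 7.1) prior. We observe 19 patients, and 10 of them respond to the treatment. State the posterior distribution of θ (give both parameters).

Posterior: Beta(12.5, 16.1)

The binomial likelihood is conjugate to the Beta prior: with 10 successes and 9 failures, the posterior is Beta(2.5+10, 7.1+9) = Beta(12.5, 16.1).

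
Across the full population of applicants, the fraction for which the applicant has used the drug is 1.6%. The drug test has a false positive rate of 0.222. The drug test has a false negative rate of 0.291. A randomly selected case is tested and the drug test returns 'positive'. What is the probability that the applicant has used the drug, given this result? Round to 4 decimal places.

Let H be the event that the applicant has used the drug. P(H) = 0.016, so P(¬H) = 0.984. With E the 'positive' result, P(E|H) = 0.709 and P(E|¬H) = 0.222.
P(E) = 0.709·0.016 + 0.222·0.984 = 0.011344 + 0.21845 = 0.22979.
By Bayes' theorem, P(H|E) = 0.011344 / 0.22979 = 0.0494.

P(H | E) ≈ 0.0494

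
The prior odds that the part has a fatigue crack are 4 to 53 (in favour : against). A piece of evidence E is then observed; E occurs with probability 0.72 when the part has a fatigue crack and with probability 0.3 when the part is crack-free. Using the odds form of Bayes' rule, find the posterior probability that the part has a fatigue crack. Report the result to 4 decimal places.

Posterior probability ≈ 0.1534

Prior odds = 4/53 = 0.075472. In log-odds, ln(0.075472) = -2.5840.
Add log likelihood ratio: ln(2.4000) = 0.87547.
Posterior log-odds = -1.7085, so posterior odds = exp(-1.7085) = 0.18113. Converting, P(H|E) = 0.18113/1.1811 = 0.1534.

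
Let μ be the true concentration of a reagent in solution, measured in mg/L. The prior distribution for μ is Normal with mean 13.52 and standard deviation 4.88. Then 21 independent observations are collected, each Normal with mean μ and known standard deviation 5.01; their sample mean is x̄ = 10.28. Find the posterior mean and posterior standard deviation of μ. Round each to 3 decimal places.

Posterior mean ≈ 10.435; posterior SD ≈ 1.067

With known σ, the Normal prior is conjugate. Weight on the data is w = (n/σ²)/(n/σ² + 1/τ₀²) = 0.836650/(0.836650+0.0419914) = 0.95221.
Posterior mean = w·x̄ + (1−w)·μ₀ = 0.95221·10.28 + 0.047791·13.52 = 10.435. Posterior variance = 1/(0.836650+0.0419914) = 1.13812, so SD = 1.067.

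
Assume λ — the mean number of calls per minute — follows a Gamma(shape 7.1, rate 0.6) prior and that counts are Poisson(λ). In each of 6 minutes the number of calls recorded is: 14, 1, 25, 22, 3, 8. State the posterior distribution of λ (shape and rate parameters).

Posterior: Gamma(shape=80.1, rate=6.6)

Total count ∑xᵢ = 73 over n = 6 minutes.
Gamma is conjugate to the Poisson likelihood: posterior is Gamma(shape = 7.1+73 = 80.1, rate = 0.6+6 = 6.6).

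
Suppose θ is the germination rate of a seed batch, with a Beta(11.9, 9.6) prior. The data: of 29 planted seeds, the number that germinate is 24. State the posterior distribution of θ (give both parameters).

The binomial likelihood is conjugate to the Beta prior: with 24 successes and 5 failures, the posterior is Beta(11.9+24, 9.6+5) = Beta(35.9, 14.6).

Posterior: Beta(35.9, 14.6)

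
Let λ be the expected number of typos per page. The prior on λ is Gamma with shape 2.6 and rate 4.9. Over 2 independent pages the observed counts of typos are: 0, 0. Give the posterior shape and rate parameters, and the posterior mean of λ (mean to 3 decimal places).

Posterior: Gamma(shape=2.6, rate=6.9); mean ≈ 0.377

Total count ∑xᵢ = 0 over n = 2 pages.
Gamma is conjugate to the Poisson likelihood: posterior is Gamma(shape = 2.6+0 = 2.6, rate = 4.9+2 = 6.9).
Posterior mean = shape/rate = 2.6/6.9 = 0.377.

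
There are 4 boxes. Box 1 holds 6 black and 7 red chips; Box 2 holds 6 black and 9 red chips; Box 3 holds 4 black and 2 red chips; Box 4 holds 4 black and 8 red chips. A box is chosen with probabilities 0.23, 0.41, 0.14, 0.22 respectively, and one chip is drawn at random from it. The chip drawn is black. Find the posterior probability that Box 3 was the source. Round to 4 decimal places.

Tabulate prior·likelihood by source: [1] prior 0.23, lik 0.4615, product 0.1062; [2] prior 0.41, lik 0.4, product 0.1640; [3] prior 0.14, lik 0.6667, product 0.09333; [4] prior 0.22, lik 0.3333, product 0.07333.
Normalizing constant = 0.43682; the posterior for Box 3 is its product over the sum, 0.09333/0.43682 = 0.2137.

Posterior probability ≈ 0.2137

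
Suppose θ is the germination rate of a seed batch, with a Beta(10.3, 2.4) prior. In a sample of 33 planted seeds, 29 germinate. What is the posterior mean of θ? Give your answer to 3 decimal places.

The binomial likelihood is conjugate to the Beta prior: with 29 successes and 4 failures, the posterior is Beta(10.3+29, 2.4+4) = Beta(39.3, 6.4).
E[θ | data] = 39.3/(39.3+6.4) = 0.860.

Posterior mean ≈ 0.860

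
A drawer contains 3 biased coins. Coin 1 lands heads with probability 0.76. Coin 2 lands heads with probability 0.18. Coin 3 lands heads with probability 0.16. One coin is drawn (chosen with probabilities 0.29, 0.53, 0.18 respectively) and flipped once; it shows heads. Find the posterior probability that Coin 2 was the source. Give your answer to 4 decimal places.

P(heads|C1) = 0.76; P(heads|C2) = 0.18; P(heads|C3) = 0.16.
Prior × likelihood for each source: 0.29·0.76=0.2204, 0.53·0.18=0.09540, 0.18·0.16=0.02880. Summing gives P(heads) = 0.34460.
P(Coin 2 | heads) = 0.09540 / 0.34460 = 0.2768.

Posterior probability ≈ 0.2768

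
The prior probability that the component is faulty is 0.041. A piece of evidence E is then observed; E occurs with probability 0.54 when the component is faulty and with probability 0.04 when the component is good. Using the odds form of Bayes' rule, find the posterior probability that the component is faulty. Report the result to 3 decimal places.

Prior odds = 0.041/(1−0.041) = 0.042753.
Likelihood ratio for E = 0.54/0.04 = 13.500.
Posterior odds = prior odds × LR = 0.57716.
Posterior probability = odds/(1+odds) = 0.57716/1.5772 = 0.366.

Posterior probability ≈ 0.366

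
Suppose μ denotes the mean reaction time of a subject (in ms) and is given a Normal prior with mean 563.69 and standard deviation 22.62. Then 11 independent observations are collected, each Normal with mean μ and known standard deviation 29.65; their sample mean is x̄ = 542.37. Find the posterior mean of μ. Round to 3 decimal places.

Posterior mean ≈ 545.250

With known σ, the Normal prior is conjugate. Weight on the data is w = (n/σ²)/(n/σ² + 1/τ₀²) = 0.0125125/(0.0125125+0.00195441) = 0.86490.
Posterior mean = w·x̄ + (1−w)·μ₀ = 0.86490·542.37 + 0.13510·563.69 = 545.250.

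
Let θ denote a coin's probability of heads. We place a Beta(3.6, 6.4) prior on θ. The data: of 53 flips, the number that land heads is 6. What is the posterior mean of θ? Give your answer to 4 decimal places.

Observing 6 successes and 47 failures updates Beta(3.6, 6.4) by adding the success and failure counts to the two shape parameters: α = 3.6+6 = 9.6, β = 6.4+47 = 53.4.
Posterior mean = α/(α+β) = 9.6/63 = 0.1524.

Posterior mean ≈ 0.1524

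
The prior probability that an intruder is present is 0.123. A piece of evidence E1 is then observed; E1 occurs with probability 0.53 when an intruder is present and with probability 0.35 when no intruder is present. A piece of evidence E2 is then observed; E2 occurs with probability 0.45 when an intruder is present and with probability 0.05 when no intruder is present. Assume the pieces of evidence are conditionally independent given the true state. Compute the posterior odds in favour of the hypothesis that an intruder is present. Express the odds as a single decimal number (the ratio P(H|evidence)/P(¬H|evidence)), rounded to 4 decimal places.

Prior odds = 0.123/(1−0.123) = 0.14025.
Likelihood ratio for E1 = 0.53/0.35 = 1.5143.
Likelihood ratio for E2 = 0.45/0.05 = 9.0000.
Posterior odds = prior odds × LR₁ × LR₂ = 1.9114.

Posterior odds ≈ 1.9114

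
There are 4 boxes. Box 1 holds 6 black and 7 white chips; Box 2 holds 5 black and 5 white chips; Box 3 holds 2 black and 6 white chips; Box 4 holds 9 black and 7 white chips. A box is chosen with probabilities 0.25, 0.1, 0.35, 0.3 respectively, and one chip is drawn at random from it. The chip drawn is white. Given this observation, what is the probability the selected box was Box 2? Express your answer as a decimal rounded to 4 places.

Tabulate prior·likelihood by source: [1] prior 0.25, lik 0.5385, product 0.1346; [2] prior 0.1, lik 0.5, product 0.05000; [3] prior 0.35, lik 0.75, product 0.2625; [4] prior 0.3, lik 0.4375, product 0.1313.
Normalizing constant = 0.57837; the posterior for Box 2 is its product over the sum, 0.05000/0.57837 = 0.0865.

Posterior probability ≈ 0.0865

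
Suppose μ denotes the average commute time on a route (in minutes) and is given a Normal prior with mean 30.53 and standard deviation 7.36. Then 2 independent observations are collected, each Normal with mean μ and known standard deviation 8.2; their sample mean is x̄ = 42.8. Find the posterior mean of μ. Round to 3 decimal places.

Prior precision 1/τ₀² = 1/7.36² = 0.0184605; data precision n/σ² = 2/8.2² = 0.0297442.
Posterior precision = 0.0184605 + 0.0297442 = 0.0482047.
Posterior mean = (0.0184605·30.53 + 0.0297442·42.8) / 0.0482047 = 38.101.

Posterior mean ≈ 38.101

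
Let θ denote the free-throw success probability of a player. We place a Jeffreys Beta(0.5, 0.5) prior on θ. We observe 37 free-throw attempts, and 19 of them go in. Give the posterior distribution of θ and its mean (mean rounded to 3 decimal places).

Posterior: Beta(19.5, 18.5); mean ≈ 0.513

Observing 19 successes and 18 failures updates Beta(0.5, 0.5) by adding the success and failure counts to the two shape parameters: α = 0.5+19 = 19.5, β = 0.5+18 = 18.5.
E[θ | data] = 19.5/(19.5+18.5) = 0.513.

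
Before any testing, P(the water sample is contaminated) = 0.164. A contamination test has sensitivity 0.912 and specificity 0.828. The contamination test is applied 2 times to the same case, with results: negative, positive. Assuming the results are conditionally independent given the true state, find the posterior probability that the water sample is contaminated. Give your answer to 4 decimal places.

Let H be the event that the water sample is contaminated; start with P(H) = 0.164. P('positive'|H) = 0.912, P('positive'|¬H) = 0.172.
Update on result 1 ('negative'): P(H) ← 0.088·0.1640 / (0.088·0.1640 + 0.828·0.8360) = 0.014432/0.70664 = 0.0204.
Update on result 2 ('positive'): P(H) ← 0.912·0.0204 / (0.912·0.0204 + 0.172·0.9796) = 0.018626/0.18711 = 0.0995.

Posterior P(H) ≈ 0.0995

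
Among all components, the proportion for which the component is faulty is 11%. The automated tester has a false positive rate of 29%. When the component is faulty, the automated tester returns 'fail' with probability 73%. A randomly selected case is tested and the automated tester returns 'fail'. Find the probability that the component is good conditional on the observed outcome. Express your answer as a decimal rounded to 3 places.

Write H for 'the component is faulty'. Prior odds H:¬H = 0.11/0.89 = 0.12360. For the 'fail' outcome, the likelihood ratio is 0.73/0.29 = 2.5172.
Posterior odds = 0.12360 × 2.5172 = 0.31112, so P(H|E) = 0.31112/(1+0.31112) = 0.237. Then P(¬H|E) = 1 − 0.237 = 0.763.

P(¬H | E) ≈ 0.763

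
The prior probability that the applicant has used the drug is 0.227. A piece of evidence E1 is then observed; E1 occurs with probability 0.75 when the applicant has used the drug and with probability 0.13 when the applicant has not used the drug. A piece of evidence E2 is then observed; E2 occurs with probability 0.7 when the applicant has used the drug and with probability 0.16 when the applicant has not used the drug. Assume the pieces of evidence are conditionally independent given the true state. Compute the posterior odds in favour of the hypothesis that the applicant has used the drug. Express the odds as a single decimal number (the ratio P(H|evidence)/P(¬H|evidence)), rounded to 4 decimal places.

Posterior odds ≈ 7.4121

Prior odds = 0.227/(1−0.227) = 0.29366. In log-odds, ln(0.29366) = -1.2253.
Add log likelihood ratios: ln(5.7692) + ln(4.3750) = 3.2284.
Posterior log-odds = 2.0031, so posterior odds = exp(2.0031) = 7.4121.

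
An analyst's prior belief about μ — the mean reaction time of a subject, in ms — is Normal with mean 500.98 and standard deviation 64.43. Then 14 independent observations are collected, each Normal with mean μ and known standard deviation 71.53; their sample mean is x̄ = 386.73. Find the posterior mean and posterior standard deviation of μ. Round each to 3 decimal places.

Posterior mean ≈ 395.975; posterior SD ≈ 18.327

Prior precision 1/τ₀² = 1/64.43² = 0.00024089; data precision n/σ² = 14/71.53² = 0.00273622.
Posterior precision = 0.00024089 + 0.00273622 = 0.00297712, giving posterior SD = 1/√0.00297712 = 18.327.
Posterior mean = (0.00024089·500.98 + 0.00273622·386.73) / 0.00297712 = 395.975.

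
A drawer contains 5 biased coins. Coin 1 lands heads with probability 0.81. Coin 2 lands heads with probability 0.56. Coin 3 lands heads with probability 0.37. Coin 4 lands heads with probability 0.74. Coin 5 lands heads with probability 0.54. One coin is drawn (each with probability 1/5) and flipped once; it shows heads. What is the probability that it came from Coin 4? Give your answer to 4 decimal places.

Posterior probability ≈ 0.2450

Tabulate prior·likelihood by source: [1] prior 0.2, lik 0.81, product 0.1620; [2] prior 0.2, lik 0.56, product 0.1120; [3] prior 0.2, lik 0.37, product 0.07400; [4] prior 0.2, lik 0.74, product 0.1480; [5] prior 0.2, lik 0.54, product 0.1080.
Normalizing constant = 0.60400; the posterior for Coin 4 is its product over the sum, 0.1480/0.60400 = 0.2450.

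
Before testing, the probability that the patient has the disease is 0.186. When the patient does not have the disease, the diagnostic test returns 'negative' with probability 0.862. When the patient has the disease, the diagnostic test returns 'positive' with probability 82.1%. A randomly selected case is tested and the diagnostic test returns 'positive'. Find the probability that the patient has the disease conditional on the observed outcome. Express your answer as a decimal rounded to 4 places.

Let H be the event that the patient has the disease. P(H) = 0.186, so P(¬H) = 0.814. With E the 'positive' result, P(E|H) = 0.821 and P(E|¬H) = 0.138.
P(E) = 0.821·0.186 + 0.138·0.814 = 0.15271 + 0.11233 = 0.26504.
By Bayes' theorem, P(H|E) = 0.15271 / 0.26504 = 0.5762.

P(H | E) ≈ 0.5762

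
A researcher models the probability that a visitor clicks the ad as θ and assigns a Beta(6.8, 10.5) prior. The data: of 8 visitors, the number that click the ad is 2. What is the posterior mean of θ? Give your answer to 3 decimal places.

Observing 2 successes and 6 failures updates Beta(6.8, 10.5) by adding the success and failure counts to the two shape parameters: α = 6.8+2 = 8.8, β = 10.5+6 = 16.5.
Posterior mean = α/(α+β) = 8.8/25.3 = 0.348.

Posterior mean ≈ 0.348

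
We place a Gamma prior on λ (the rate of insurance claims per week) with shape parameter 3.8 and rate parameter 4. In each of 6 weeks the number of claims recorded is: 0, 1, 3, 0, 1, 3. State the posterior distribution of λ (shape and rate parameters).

Total count ∑xᵢ = 8 over n = 6 weeks.
Gamma is conjugate to the Poisson likelihood: posterior is Gamma(shape = 3.8+8 = 11.8, rate = 4+6 = 10).

Posterior: Gamma(shape=11.8, rate=10)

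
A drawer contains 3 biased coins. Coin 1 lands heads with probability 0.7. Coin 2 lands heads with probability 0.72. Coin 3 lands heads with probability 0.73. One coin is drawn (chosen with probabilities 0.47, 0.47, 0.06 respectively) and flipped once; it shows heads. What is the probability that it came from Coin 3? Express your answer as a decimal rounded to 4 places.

Tabulate prior·likelihood by source: [1] prior 0.47, lik 0.7, product 0.3290; [2] prior 0.47, lik 0.72, product 0.3384; [3] prior 0.06, lik 0.73, product 0.04380.
Normalizing constant = 0.71120; the posterior for Coin 3 is its product over the sum, 0.04380/0.71120 = 0.0616.

Posterior probability ≈ 0.0616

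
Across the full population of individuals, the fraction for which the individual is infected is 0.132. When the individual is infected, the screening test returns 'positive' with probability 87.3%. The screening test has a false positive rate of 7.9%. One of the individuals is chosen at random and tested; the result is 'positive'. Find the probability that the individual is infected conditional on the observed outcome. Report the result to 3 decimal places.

P(H | E) ≈ 0.627

Let H be the event that the individual is infected. P(H) = 0.132, so P(¬H) = 0.868. With E the 'positive' result, P(E|H) = 0.873 and P(E|¬H) = 0.079.
P(E) = 0.873·0.132 + 0.079·0.868 = 0.11524 + 0.068572 = 0.18381.
By Bayes' theorem, P(H|E) = 0.11524 / 0.18381 = 0.627.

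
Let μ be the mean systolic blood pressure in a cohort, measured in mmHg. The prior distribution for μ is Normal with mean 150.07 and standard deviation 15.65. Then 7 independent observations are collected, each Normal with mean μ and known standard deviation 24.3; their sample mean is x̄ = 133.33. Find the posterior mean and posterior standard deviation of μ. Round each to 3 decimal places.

Prior precision 1/τ₀² = 1/15.65² = 0.00408292; data precision n/σ² = 7/24.3² = 0.0118546.
Posterior precision = 0.00408292 + 0.0118546 = 0.0159375, giving posterior SD = 1/√0.0159375 = 7.921.
Posterior mean = (0.00408292·150.07 + 0.0118546·133.33) / 0.0159375 = 137.619.

Posterior mean ≈ 137.619; posterior SD ≈ 7.921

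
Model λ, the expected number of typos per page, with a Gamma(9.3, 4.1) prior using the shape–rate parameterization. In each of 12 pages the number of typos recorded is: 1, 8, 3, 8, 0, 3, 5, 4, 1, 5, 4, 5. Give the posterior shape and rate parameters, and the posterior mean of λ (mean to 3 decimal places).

Posterior: Gamma(shape=56.3, rate=16.1); mean ≈ 3.497

Total count ∑xᵢ = 47 over n = 12 pages.
Gamma is conjugate to the Poisson likelihood: posterior is Gamma(shape = 9.3+47 = 56.3, rate = 4.1+12 = 16.1).
Posterior mean = shape/rate = 56.3/16.1 = 3.497.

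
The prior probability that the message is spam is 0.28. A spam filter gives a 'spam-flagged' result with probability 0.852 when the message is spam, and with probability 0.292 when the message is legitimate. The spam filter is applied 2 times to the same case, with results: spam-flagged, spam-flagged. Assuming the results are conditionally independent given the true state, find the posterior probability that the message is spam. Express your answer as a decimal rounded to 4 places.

Posterior P(H) ≈ 0.7680

With H the event that the message is spam, the joint likelihood of the observed sequence is P(data|H) = 0.852·0.852 = 0.72590 and P(data|¬H) = 0.292·0.292 = 0.085264.
Bayes: P(H|data) = 0.28·0.72590 / (0.28·0.72590 + 0.72·0.085264) = 0.20325/0.26464 = 0.7680.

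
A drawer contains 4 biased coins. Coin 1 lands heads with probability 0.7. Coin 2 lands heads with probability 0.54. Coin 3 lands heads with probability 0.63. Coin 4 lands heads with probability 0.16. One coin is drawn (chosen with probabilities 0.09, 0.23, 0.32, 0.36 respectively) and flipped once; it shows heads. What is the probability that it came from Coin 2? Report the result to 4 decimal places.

P(heads|C1) = 0.7; P(heads|C2) = 0.54; P(heads|C3) = 0.63; P(heads|C4) = 0.16.
Prior × likelihood for each source: 0.09·0.7=0.06300, 0.23·0.54=0.1242, 0.32·0.63=0.2016, 0.36·0.16=0.05760. Summing gives P(heads) = 0.44640.
P(Coin 2 | heads) = 0.1242 / 0.44640 = 0.2782.

Posterior probability ≈ 0.2782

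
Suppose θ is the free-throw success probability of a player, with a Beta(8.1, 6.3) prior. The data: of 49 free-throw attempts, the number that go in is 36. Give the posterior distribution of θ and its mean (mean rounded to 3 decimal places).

Observing 36 successes and 13 failures updates Beta(8.1, 6.3) by adding the success and failure counts to the two shape parameters: α = 8.1+36 = 44.1, β = 6.3+13 = 19.3.
Posterior mean = α/(α+β) = 44.1/63.4 = 0.696.

Posterior: Beta(44.1, 19.3); mean ≈ 0.696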